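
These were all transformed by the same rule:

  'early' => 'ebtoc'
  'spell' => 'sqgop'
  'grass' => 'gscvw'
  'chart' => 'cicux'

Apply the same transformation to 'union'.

The shift increases by 1 at each position, starting from +0: 0, 1, 2, ….
For union: u+0=u, n+1=o, i+2=k, o+3=r, n+4=r.

uokrr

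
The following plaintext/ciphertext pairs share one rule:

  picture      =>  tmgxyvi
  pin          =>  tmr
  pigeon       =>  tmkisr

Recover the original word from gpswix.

closet

Compare letters: p→t is +4, i→m is +4, c→g is +4 — a constant shift. This is a Caesar cipher with shift 4.
Decoding gpswix: g−4=c, p−4=l, s−4=o, w−4=s, i−4=e, x−4=t.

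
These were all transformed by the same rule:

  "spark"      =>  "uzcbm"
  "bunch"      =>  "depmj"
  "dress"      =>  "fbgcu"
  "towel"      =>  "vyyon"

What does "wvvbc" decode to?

ultra

The shifts repeat in a cycle of length 2: positions 0,1,… shift by +2, +10, then the pattern repeats.
Undoing it on wvvbc: w−2=u, v−10=l, v−2=t, b−10=r, c−2=a.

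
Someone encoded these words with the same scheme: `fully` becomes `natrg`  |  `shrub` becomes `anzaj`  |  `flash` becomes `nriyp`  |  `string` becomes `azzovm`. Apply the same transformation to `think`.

Shifts by position in fully: pos 0: f→n (+8), pos 1: u→a (+6), pos 2: l→t (+8), pos 3: l→r (+6) — repeating every 2. It's a Vigenère-style cipher with numeric key [8,6]: position i shifts by key[i mod 2].
On think: t+8=b, h+6=n, i+8=q, n+6=t, k+8=s.

bnqts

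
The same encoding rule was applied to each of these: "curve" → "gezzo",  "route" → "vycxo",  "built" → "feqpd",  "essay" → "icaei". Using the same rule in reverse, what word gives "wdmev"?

steal

Shifts by position in curve: pos 0: c→g (+4), pos 1: u→e (+10), pos 2: r→z (+8), pos 3: v→z (+4), pos 4: e→o (+10) — repeating every 3. It's a Vigenère-style cipher with numeric key [4,10,8]: position i shifts by key[i mod 3].
Undoing it on wdmev: w−4=s, d−10=t, m−8=e, e−4=a, v−10=l.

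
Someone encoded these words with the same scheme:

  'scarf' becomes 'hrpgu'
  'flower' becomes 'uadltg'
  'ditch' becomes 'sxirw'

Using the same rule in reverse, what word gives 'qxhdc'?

bison

Compare letters: s→h is +15, c→r is +15, a→p is +15 — a constant shift. This is a Caesar cipher with shift 15.
Reversing it on qxhdc: q−15=b, x−15=i, h−15=s, d−15=o, c−15=n.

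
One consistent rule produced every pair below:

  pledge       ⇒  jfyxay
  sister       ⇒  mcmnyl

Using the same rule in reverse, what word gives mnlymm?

It's a constant shift of +20 (ROT20).
Undoing it on mnlymm: m−20=s, n−20=t, l−20=r, y−20=e, m−20=s, m−20=s.

stress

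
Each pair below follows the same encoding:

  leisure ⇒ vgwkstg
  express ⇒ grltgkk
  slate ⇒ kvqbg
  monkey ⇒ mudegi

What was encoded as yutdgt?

corner

l(11)→v(21) and e(4)→g(6) fit y≡17x+16 (mod 26); the inverse of 17 mod 26 is 23. This is an affine cipher: with a=0,…,z=25, each position x becomes (17x+16) mod 26.
Undoing it on yutdgt: y(24)→23·(24−16)≡2=c; u(20)→23·(20−16)≡14=o; t(19)→23·(19−16)≡17=r; d(3)→23·(3−16)≡13=n; g(6)→23·(6−16)≡4=e; t(19)→23·(19−16)≡17=r (all mod 26).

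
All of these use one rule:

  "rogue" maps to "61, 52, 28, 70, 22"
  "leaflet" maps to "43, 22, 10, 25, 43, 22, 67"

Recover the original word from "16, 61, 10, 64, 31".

With a=1..z=26, the number is 3·pos + 7.
Undoing it on 16, 61, 10, 64, 31: 16→(16−7)÷3=3=c, 61→(61−7)÷3=18=r, 10→(10−7)÷3=1=a, 64→(64−7)÷3=19=s, 31→(31−7)÷3=8=h.

crash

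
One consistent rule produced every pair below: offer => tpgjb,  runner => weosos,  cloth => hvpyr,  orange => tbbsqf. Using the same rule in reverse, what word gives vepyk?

quota

Shifts by position in offer: pos 0: o→t (+5), pos 1: f→p (+10), pos 2: f→g (+1), pos 3: e→j (+5), pos 4: r→b (+10) — repeating every 3. It's a Vigenère-style cipher with numeric key [5,10,1]: position i shifts by key[i mod 3].
Decoding vepyk: v−5=q, e−10=u, p−1=o, y−5=t, k−10=a.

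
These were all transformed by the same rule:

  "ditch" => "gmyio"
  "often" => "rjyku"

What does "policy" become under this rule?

ssqojg

In ditch: d→g is +3, i→m is +4, t→y is +5, c→i is +6 — the shift increases by 1 each position. Letter i (0-indexed) is shifted by i+3, so successive shifts are 3, 4, 5, ….
For policy: p+3=s, o+4=s, l+5=q, i+6=o, c+7=j, y+8=g.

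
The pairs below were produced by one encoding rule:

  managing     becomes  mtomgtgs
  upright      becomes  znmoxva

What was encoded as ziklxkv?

perfect

Two steps: reverse the string, then apply a Caesar shift of +6.
Undoing it on ziklxkv: shift back: z−6=t, i−6=c, k−6=e, l−6=f, x−6=r, k−6=e, v−6=p → tcefrep; then reverse → perfect.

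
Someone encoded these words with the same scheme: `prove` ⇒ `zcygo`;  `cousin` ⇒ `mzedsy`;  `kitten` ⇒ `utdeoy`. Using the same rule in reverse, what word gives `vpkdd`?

The shifts repeat in a cycle of length 2: positions 0,1,… shift by +10, +11, then the pattern repeats.
Undoing it on vpkdd: v−10=l, p−11=e, k−10=a, d−11=s, d−10=t.

least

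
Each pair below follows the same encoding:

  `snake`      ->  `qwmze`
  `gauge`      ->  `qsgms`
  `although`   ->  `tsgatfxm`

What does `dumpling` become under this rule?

Read the word backwards and shift each letter +12.
Applying it to dumpling: reverse → gnilpmud; then shift: g+12=s, n+12=z, i+12=u, l+12=x, p+12=b, m+12=y, u+12=g, d+12=p.

szuxbygp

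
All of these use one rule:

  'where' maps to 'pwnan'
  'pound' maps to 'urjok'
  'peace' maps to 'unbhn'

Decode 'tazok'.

grind

This is an affine cipher: with a=0,…,z=25, each position x becomes (3x+1) mod 26.
Decoding tazok: t(19)→9·(19−1)≡6=g; a(0)→9·(0−1)≡17=r; z(25)→9·(25−1)≡8=i; o(14)→9·(14−1)≡13=n; k(10)→9·(10−1)≡3=d (all mod 26).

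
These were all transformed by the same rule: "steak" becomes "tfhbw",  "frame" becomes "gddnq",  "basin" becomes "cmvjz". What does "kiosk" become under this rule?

lurtw

Shifts by position in steak: pos 0: s→t (+1), pos 1: t→f (+12), pos 2: e→h (+3), pos 3: a→b (+1), pos 4: k→w (+12) — repeating every 3. It's a Vigenère-style cipher with numeric key [1,12,3]: position i shifts by key[i mod 3].
On kiosk: k+1=l, i+12=u, o+3=r, s+1=t, k+12=w.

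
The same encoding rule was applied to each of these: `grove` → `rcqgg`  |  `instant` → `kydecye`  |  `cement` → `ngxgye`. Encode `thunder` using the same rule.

eswyogc

The shift depends on letter class: consonant g→r is +11, but vowel o→q is +2. Vowels shift forward by 2 and consonants shift forward by 11.
On thunder: t(cons)+11=e, h(cons)+11=s, u(vowel)+2=w, n(cons)+11=y, d(cons)+11=o, e(vowel)+2=g, r(cons)+11=c.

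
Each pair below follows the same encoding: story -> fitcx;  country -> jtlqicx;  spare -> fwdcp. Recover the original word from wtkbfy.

polish

s(18)→f(5) and t(19)→i(8) fit y≡3x+3 (mod 26); the inverse of 3 mod 26 is 9. Treating letters as 0–25, the rule is x ↦ 3x + 3 (mod 26).
Undoing it on wtkbfy: w(22)→9·(22−3)≡15=p; t(19)→9·(19−3)≡14=o; k(10)→9·(10−3)≡11=l; b(1)→9·(1−3)≡8=i; f(5)→9·(5−3)≡18=s; y(24)→9·(24−3)≡7=h (all mod 26).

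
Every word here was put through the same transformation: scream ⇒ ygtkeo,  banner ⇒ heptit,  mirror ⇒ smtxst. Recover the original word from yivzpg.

settle

Shifts by position in scream: pos 0: s→y (+6), pos 1: c→g (+4), pos 2: r→t (+2), pos 3: e→k (+6), pos 4: a→e (+4), pos 5: m→o (+2) — repeating every 3. The shifts repeat in a cycle of length 3: positions 0,1,… shift by +6, +4, +2, then the pattern repeats.
Undoing it on yivzpg: y−6=s, i−4=e, v−2=t, z−6=t, p−4=l, g−2=e.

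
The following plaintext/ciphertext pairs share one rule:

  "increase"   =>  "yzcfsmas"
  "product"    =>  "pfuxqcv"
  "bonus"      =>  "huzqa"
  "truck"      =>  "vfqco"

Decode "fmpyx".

rapid

i(8)→y(24) and n(13)→z(25) fit y≡21x+12 (mod 26); the inverse of 21 mod 26 is 5. Treating letters as 0–25, the rule is x ↦ 21x + 12 (mod 26).
Decoding fmpyx: f(5)→5·(5−12)≡17=r; m(12)→5·(12−12)≡0=a; p(15)→5·(15−12)≡15=p; y(24)→5·(24−12)≡8=i; x(23)→5·(23−12)≡3=d (all mod 26).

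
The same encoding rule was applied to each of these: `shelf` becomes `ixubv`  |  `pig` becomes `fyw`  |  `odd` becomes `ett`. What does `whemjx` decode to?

Compare letters: s→i is +16, h→x is +16, e→u is +16 — a constant shift. Every letter moves 16 places later in the alphabet, wrapping around z→a.
Decoding whemjx: w−16=g, h−16=r, e−16=o, m−16=w, j−16=t, x−16=h.

growth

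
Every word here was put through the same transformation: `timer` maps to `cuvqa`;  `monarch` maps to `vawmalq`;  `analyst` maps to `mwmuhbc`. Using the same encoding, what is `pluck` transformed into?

Vowels shift forward by 12 and consonants shift forward by 9.
Applying it to pluck: p(cons)+9=y, l(cons)+9=u, u(vowel)+12=g, c(cons)+9=l, k(cons)+9=t.

yuglt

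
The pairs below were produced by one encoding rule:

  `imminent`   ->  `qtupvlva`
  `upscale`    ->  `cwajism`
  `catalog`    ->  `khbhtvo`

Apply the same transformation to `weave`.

A repeating key of period 2 is used — shifts +8, +7 over and over.
For weave: w+8=e, e+7=l, a+8=i, v+7=c, e+8=m.

elicm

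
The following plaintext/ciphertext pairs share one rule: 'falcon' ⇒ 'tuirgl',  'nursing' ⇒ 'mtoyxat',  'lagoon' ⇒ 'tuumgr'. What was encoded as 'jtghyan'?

The output letters match the input read backwards, each shifted +6: falcon reversed is noclaf. Two steps: reverse the string, then apply a Caesar shift of +6.
Undoing it on jtghyan: shift back: j−6=d, t−6=n, g−6=a, h−6=b, y−6=s, a−6=u, n−6=h → dnabsuh; then reverse → husband.

husband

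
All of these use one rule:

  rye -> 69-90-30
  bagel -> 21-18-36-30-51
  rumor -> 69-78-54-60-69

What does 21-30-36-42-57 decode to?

begin

r(#18)→69 and y(#25)→90: differences scale by 3, so n = 3·pos + 15. With a=1..z=26, the number is 3·pos + 15.
Decoding 21-30-36-42-57: 21→(21−15)÷3=2=b, 30→(30−15)÷3=5=e, 36→(36−15)÷3=7=g, 42→(42−15)÷3=9=i, 57→(57−15)÷3=14=n.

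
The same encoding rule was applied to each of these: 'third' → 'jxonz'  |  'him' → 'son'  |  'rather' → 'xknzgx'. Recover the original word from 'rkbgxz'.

travel

The output letters match the input read backwards, each shifted +6: third reversed is driht. The word is reversed, then every letter is shifted forward by 6.
Reversing it on rkbgxz: shift back: r−6=l, k−6=e, b−6=v, g−6=a, x−6=r, z−6=t → levart; then reverse → travel.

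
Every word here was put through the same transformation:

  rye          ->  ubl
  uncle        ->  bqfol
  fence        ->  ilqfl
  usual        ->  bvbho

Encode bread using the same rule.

eulhg

The shift depends on letter class: consonant r→u is +3, but vowel e→l is +7. The rule splits by letter class: vowels +7, consonants +3.
Applying it to bread: b(cons)+3=e, r(cons)+3=u, e(vowel)+7=l, a(vowel)+7=h, d(cons)+3=g.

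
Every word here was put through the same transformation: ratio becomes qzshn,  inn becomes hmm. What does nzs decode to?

oat

Compare letters: r→q is +25, a→z is +25, t→s is +25 — a constant shift. Each letter is shifted forward by 25 in the alphabet (a Caesar shift of +25).
Undoing it on nzs: n−25=o, z−25=a, s−25=t.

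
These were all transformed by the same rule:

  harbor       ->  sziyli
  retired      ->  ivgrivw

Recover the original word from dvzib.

weary

Each pair mirrors across the alphabet (h↔s, a↔z, r↔i): positions sum to 25. This is the alphabet-reversal cipher (Atbash): a becomes z, b becomes y, etc.
Decoding dvzib: d↔w, v↔e, z↔a, i↔r, b↔y.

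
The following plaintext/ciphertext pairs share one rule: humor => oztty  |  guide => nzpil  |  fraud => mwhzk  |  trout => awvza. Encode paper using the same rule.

Shifts by position in humor: pos 0: h→o (+7), pos 1: u→z (+5), pos 2: m→t (+7), pos 3: o→t (+5) — repeating every 2. A repeating key of period 2 is used — shifts +7, +5 over and over.
For paper: p+7=w, a+5=f, p+7=w, e+5=j, r+7=y.

wfwjy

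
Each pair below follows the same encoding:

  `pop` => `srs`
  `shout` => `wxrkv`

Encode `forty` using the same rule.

Read the word backwards and shift each letter +3.
Applying it to forty: reverse → ytrof; then shift: y+3=b, t+3=w, r+3=u, o+3=r, f+3=i.

bwuri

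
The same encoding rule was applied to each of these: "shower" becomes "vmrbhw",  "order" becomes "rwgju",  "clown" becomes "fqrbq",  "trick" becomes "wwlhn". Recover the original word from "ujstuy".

The shifts repeat in a cycle of length 2: positions 0,1,… shift by +3, +5, then the pattern repeats.
Decoding ujstuy: u−3=r, j−5=e, s−3=p, t−5=o, u−3=r, y−5=t.

report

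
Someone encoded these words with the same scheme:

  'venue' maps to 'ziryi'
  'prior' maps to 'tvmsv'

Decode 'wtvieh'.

Compare letters: v→z is +4, e→i is +4, n→r is +4 — a constant shift. This is a Caesar cipher with shift 4.
Undoing it on wtvieh: w−4=s, t−4=p, v−4=r, i−4=e, e−4=a, h−4=d.

spread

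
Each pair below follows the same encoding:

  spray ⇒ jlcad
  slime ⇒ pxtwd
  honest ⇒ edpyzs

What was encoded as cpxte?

timer

Two steps: reverse the string, then apply a Caesar shift of +11.
Undoing it on cpxte: shift back: c−11=r, p−11=e, x−11=m, t−11=i, e−11=t → remit; then reverse → timer.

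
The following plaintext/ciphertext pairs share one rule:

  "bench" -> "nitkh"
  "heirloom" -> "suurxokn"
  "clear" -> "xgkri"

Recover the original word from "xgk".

The output letters match the input read backwards, each shifted +6: bench reversed is hcneb. Two steps: reverse the string, then apply a Caesar shift of +6.
Undoing it on xgk: shift back: x−6=r, g−6=a, k−6=e → rae; then reverse → ear.

ear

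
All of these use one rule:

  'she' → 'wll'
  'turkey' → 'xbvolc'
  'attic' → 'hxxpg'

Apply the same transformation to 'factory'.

jhgxvvc

Two shifts are in play — +7 for a/e/i/o/u, +4 for every other letter.
Applying it to factory: f(cons)+4=j, a(vowel)+7=h, c(cons)+4=g, t(cons)+4=x, o(vowel)+7=v, r(cons)+4=v, y(cons)+4=c.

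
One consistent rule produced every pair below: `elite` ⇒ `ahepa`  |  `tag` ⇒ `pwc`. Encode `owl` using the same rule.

Compare letters: e→a is +22, l→h is +22, i→e is +22 — a constant shift. This is a Caesar cipher with shift 22.
On owl: o+22=k, w+22=s, l+22=h.

ksh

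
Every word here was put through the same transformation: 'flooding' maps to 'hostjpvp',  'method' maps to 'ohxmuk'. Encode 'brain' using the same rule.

In flooding: f→h is +2, l→o is +3, o→s is +4, o→t is +5 — the shift increases by 1 each position. Each letter shifts forward by (position + 2), i.e. 2, 3, 4, … — the shift grows by one for each successive letter.
Applying it to brain: b+2=d, r+3=u, a+4=e, i+5=n, n+6=t.

duent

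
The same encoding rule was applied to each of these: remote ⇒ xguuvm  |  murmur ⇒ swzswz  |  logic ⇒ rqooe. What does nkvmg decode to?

Shifts by position in remote: pos 0: r→x (+6), pos 1: e→g (+2), pos 2: m→u (+8), pos 3: o→u (+6), pos 4: t→v (+2), pos 5: e→m (+8) — repeating every 3. A repeating key of period 3 is used — shifts +6, +2, +8 over and over.
Undoing it on nkvmg: n−6=h, k−2=i, v−8=n, m−6=g, g−2=e.

hinge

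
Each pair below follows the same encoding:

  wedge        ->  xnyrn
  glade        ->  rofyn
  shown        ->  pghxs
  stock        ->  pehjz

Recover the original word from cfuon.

Each letter's alphabet position (a=0..z=25) is mapped through 15·x+5 mod 26 — an affine cipher.
Reversing it on cfuon: c(2)→7·(2−5)≡5=f; f(5)→7·(5−5)≡0=a; u(20)→7·(20−5)≡1=b; o(14)→7·(14−5)≡11=l; n(13)→7·(13−5)≡4=e (all mod 26).

fable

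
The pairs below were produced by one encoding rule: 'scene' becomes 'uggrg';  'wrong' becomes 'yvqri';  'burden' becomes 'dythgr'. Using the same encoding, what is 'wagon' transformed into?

Shifts by position in scene: pos 0: s→u (+2), pos 1: c→g (+4), pos 2: e→g (+2), pos 3: n→r (+4) — repeating every 2. A repeating key of period 2 is used — shifts +2, +4 over and over.
Applying it to wagon: w+2=y, a+4=e, g+2=i, o+4=s, n+2=p.

yeisp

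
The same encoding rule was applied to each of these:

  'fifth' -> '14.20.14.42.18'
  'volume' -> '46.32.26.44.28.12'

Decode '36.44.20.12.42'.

quiet

f(#6)→14 and i(#9)→20: differences scale by 2, so n = 2·pos + 2. With a=1..z=26, the number is 2·pos + 2.
Undoing it on 36.44.20.12.42: 36→(36−2)÷2=17=q, 44→(44−2)÷2=21=u, 20→(20−2)÷2=9=i, 12→(12−2)÷2=5=e, 42→(42−2)÷2=20=t.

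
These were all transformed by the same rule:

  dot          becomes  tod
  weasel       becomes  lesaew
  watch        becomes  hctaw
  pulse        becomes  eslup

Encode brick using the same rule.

kcirb

The word is simply reversed.
Applying it to brick: reverse → kcirb.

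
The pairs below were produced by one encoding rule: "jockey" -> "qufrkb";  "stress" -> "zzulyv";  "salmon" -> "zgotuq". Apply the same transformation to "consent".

juqzkqa

Shifts by position in jockey: pos 0: j→q (+7), pos 1: o→u (+6), pos 2: c→f (+3), pos 3: k→r (+7), pos 4: e→k (+6), pos 5: y→b (+3) — repeating every 3. It's a Vigenère-style cipher with numeric key [7,6,3]: position i shifts by key[i mod 3].
On consent: c+7=j, o+6=u, n+3=q, s+7=z, e+6=k, n+3=q, t+7=a.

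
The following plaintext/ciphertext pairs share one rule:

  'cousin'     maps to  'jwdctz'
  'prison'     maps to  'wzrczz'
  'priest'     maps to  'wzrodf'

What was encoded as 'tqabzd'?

In cousin: c→j is +7, o→w is +8, u→d is +9, s→c is +10 — the shift increases by 1 each position. The shift increases by 1 at each position, starting from +7: 7, 8, 9, ….
Decoding tqabzd: t−7=m, q−8=i, a−9=r, b−10=r, z−11=o, d−12=r.

mirror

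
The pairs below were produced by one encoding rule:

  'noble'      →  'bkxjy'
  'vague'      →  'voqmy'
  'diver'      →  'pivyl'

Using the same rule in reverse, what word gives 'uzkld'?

short

n(13)→b(1) and o(14)→k(10) fit y≡9x+14 (mod 26); the inverse of 9 mod 26 is 3. This is an affine cipher: with a=0,…,z=25, each position x becomes (9x+14) mod 26.
Decoding uzkld: u(20)→3·(20−14)≡18=s; z(25)→3·(25−14)≡7=h; k(10)→3·(10−14)≡14=o; l(11)→3·(11−14)≡17=r; d(3)→3·(3−14)≡19=t (all mod 26).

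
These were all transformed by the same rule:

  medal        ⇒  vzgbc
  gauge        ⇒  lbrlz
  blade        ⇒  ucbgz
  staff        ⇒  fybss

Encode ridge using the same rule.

mxglz

m(12)→v(21) and e(4)→z(25) fit y≡19x+1 (mod 26); the inverse of 19 mod 26 is 11. Each letter's alphabet position (a=0..z=25) is mapped through 19·x+1 mod 26 — an affine cipher.
On ridge: r(17)→19·17+1≡12=m; i(8)→19·8+1≡23=x; d(3)→19·3+1≡6=g; g(6)→19·6+1≡11=l; e(4)→19·4+1≡25=z (all mod 26).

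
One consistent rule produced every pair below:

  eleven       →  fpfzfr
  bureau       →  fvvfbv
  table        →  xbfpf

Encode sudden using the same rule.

wvhhfr

The shift depends on letter class: consonant l→p is +4, but vowel e→f is +1. Vowels shift forward by 1 and consonants shift forward by 4.
On sudden: s(cons)+4=w, u(vowel)+1=v, d(cons)+4=h, d(cons)+4=h, e(vowel)+1=f, n(cons)+4=r.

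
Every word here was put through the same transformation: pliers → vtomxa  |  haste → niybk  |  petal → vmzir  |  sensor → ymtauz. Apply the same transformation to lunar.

Shifts by position in pliers: pos 0: p→v (+6), pos 1: l→t (+8), pos 2: i→o (+6), pos 3: e→m (+8) — repeating every 2. It's a Vigenère-style cipher with numeric key [6,8]: position i shifts by key[i mod 2].
Applying it to lunar: l+6=r, u+8=c, n+6=t, a+8=i, r+6=x.

rctix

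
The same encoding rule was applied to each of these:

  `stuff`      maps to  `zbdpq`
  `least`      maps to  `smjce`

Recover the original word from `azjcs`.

trash

In stuff: s→z is +7, t→b is +8, u→d is +9, f→p is +10 — the shift increases by 1 each position. The shift increases by 1 at each position, starting from +7: 7, 8, 9, ….
Reversing it on azjcs: a−7=t, z−8=r, j−9=a, c−10=s, s−11=h.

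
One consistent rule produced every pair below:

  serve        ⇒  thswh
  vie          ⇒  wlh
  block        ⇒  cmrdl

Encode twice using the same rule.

The shift depends on letter class: consonant s→t is +1, but vowel e→h is +3. Vowels shift forward by 3 and consonants shift forward by 1.
Applying it to twice: t(cons)+1=u, w(cons)+1=x, i(vowel)+3=l, c(cons)+1=d, e(vowel)+3=h.

uxldh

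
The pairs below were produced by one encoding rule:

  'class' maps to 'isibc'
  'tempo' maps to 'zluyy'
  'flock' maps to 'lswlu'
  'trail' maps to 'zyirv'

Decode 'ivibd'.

coast

Letter i (0-indexed) is shifted by i+6, so successive shifts are 6, 7, 8, ….
Undoing it on ivibd: i−6=c, v−7=o, i−8=a, b−9=s, d−10=t.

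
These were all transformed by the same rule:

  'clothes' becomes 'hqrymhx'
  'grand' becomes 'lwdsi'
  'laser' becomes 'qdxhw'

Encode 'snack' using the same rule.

xsdhp

The shift depends on letter class: consonant c→h is +5, but vowel o→r is +3. Two shifts are in play — +3 for a/e/i/o/u, +5 for every other letter.
For snack: s(cons)+5=x, n(cons)+5=s, a(vowel)+3=d, c(cons)+5=h, k(cons)+5=p.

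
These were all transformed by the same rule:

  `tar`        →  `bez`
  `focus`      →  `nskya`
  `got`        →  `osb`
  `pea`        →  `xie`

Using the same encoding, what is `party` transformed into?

The rule splits by letter class: vowels +4, consonants +8.
Applying it to party: p(cons)+8=x, a(vowel)+4=e, r(cons)+8=z, t(cons)+8=b, y(cons)+8=g.

xezbg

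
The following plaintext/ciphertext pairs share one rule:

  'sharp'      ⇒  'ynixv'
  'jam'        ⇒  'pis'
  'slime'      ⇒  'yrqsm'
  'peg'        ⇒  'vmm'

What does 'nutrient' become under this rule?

The shift depends on letter class: consonant s→y is +6, but vowel a→i is +8. Two shifts are in play — +8 for a/e/i/o/u, +6 for every other letter.
For nutrient: n(cons)+6=t, u(vowel)+8=c, t(cons)+6=z, r(cons)+6=x, i(vowel)+8=q, e(vowel)+8=m, n(cons)+6=t, t(cons)+6=z.

tczxqmtz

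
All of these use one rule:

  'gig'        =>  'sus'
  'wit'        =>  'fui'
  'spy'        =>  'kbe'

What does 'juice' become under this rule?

qougv

The output letters match the input read backwards, each shifted +12: gig reversed is gig. The word is reversed, then every letter is shifted forward by 12.
For juice: reverse → eciuj; then shift: e+12=q, c+12=o, i+12=u, u+12=g, j+12=v.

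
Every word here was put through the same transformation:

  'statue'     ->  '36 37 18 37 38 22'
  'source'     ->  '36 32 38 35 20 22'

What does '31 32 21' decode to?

s is letter #19 and maps to 36: an offset of 17. The number is (letter's place in the alphabet, a=1) + 17.
Reversing it on 31 32 21: 31→(31−17)÷1=14=n, 32→(32−17)÷1=15=o, 21→(21−17)÷1=4=d.

nod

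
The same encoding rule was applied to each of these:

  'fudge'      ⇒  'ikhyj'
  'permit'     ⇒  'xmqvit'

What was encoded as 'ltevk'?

graph

The output letters match the input read backwards, each shifted +4: fudge reversed is egduf. Two steps: reverse the string, then apply a Caesar shift of +4.
Reversing it on ltevk: shift back: l−4=h, t−4=p, e−4=a, v−4=r, k−4=g → hparg; then reverse → graph.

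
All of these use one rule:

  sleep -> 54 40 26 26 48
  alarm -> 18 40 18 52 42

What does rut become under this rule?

52 58 56

The formula is n = 2×(alphabet index, a=1) + 16.
On rut: r=18→52, u=21→58, t=20→56.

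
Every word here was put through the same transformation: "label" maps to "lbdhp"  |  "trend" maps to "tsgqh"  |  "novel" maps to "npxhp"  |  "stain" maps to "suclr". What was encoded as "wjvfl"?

In label: l→l is +0, a→b is +1, b→d is +2, e→h is +3 — the shift increases by 1 each position. The shift increases by 1 at each position, starting from +0: 0, 1, 2, ….
Decoding wjvfl: w−0=w, j−1=i, v−2=t, f−3=c, l−4=h.

witch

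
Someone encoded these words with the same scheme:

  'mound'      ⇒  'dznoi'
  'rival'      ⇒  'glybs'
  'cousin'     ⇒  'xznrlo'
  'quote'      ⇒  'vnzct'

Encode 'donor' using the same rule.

izozg

m(12)→d(3) and o(14)→z(25) fit y≡11x+1 (mod 26); the inverse of 11 mod 26 is 19. Treating letters as 0–25, the rule is x ↦ 11x + 1 (mod 26).
For donor: d(3)→11·3+1≡8=i; o(14)→11·14+1≡25=z; n(13)→11·13+1≡14=o; o(14)→11·14+1≡25=z; r(17)→11·17+1≡6=g (all mod 26).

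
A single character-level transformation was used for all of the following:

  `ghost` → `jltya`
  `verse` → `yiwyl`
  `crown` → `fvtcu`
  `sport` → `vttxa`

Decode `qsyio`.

notch

In ghost: g→j is +3, h→l is +4, o→t is +5, s→y is +6 — the shift increases by 1 each position. Each letter shifts forward by (position + 3), i.e. 3, 4, 5, … — the shift grows by one for each successive letter.
Decoding qsyio: q−3=n, s−4=o, y−5=t, i−6=c, o−7=h.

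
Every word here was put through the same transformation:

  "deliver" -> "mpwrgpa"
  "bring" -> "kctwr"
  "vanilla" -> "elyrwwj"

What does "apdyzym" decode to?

It's a Vigenère-style cipher with numeric key [9,11,11]: position i shifts by key[i mod 3].
Reversing it on apdyzym: a−9=r, p−11=e, d−11=s, y−9=p, z−11=o, y−11=n, m−9=d.

respond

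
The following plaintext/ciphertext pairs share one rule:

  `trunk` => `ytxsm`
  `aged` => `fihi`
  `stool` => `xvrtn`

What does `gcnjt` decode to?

Shifts by position in trunk: pos 0: t→y (+5), pos 1: r→t (+2), pos 2: u→x (+3), pos 3: n→s (+5), pos 4: k→m (+2) — repeating every 3. A repeating key of period 3 is used — shifts +5, +2, +3 over and over.
Undoing it on gcnjt: g−5=b, c−2=a, n−3=k, j−5=e, t−2=r.

baker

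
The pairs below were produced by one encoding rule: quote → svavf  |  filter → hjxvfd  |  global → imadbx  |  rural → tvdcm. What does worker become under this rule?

ypdmfd

A repeating key of period 3 is used — shifts +2, +1, +12 over and over.
Applying it to worker: w+2=y, o+1=p, r+12=d, k+2=m, e+1=f, r+12=d.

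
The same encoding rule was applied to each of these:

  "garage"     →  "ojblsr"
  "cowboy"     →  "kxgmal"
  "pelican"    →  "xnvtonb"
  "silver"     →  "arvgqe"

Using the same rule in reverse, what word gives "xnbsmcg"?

In garage: g→o is +8, a→j is +9, r→b is +10, a→l is +11 — the shift increases by 1 each position. The shift increases by 1 at each position, starting from +8: 8, 9, 10, ….
Decoding xnbsmcg: x−8=p, n−9=e, b−10=r, s−11=h, m−12=a, c−13=p, g−14=s.

perhaps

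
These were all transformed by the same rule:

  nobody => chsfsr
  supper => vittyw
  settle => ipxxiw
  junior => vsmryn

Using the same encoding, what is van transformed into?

The output letters match the input read backwards, each shifted +4: nobody reversed is ydobon. The word is reversed, then every letter is shifted forward by 4.
Applying it to van: reverse → nav; then shift: n+4=r, a+4=e, v+4=z.

rez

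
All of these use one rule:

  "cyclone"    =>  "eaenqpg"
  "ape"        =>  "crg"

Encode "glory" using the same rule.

inqta

Compare letters: c→e is +2, y→a is +2, c→e is +2 — a constant shift. This is a Caesar cipher with shift 2.
Applying it to glory: g+2=i, l+2=n, o+2=q, r+2=t, y+2=a.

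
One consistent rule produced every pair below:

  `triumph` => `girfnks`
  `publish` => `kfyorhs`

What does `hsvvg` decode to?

Each pair mirrors across the alphabet (t↔g, r↔i, i↔r): positions sum to 25. Each letter is replaced by its mirror in the alphabet: a↔z, b↔y, c↔x, and so on (the Atbash cipher).
Decoding hsvvg: h↔s, s↔h, v↔e, v↔e, g↔t.

sheet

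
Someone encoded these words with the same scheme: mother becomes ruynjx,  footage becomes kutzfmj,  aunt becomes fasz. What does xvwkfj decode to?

Shifts by position in mother: pos 0: m→r (+5), pos 1: o→u (+6), pos 2: t→y (+5), pos 3: h→n (+6) — repeating every 2. It's a Vigenère-style cipher with numeric key [5,6]: position i shifts by key[i mod 2].
Undoing it on xvwkfj: x−5=s, v−6=p, w−5=r, k−6=e, f−5=a, j−6=d.

spread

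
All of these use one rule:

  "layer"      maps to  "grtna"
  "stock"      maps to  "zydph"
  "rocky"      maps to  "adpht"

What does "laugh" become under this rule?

grxlk

l(11)→g(6) and a(0)→r(17) fit y≡25x+17 (mod 26); the inverse of 25 mod 26 is 25. Each letter's alphabet position (a=0..z=25) is mapped through 25·x+17 mod 26 — an affine cipher.
On laugh: l(11)→25·11+17≡6=g; a(0)→25·0+17≡17=r; u(20)→25·20+17≡23=x; g(6)→25·6+17≡11=l; h(7)→25·7+17≡10=k (all mod 26).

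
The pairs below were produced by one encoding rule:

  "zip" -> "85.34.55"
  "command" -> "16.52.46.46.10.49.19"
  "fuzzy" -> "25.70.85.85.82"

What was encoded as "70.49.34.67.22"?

The formula is n = 3×(alphabet index, a=1) + 7.
Undoing it on 70.49.34.67.22: 70→(70−7)÷3=21=u, 49→(49−7)÷3=14=n, 34→(34−7)÷3=9=i, 67→(67−7)÷3=20=t, 22→(22−7)÷3=5=e.

unite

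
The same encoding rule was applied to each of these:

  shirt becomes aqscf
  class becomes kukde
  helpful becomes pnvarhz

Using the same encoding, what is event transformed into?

meoyf

In shirt: s→a is +8, h→q is +9, i→s is +10, r→c is +11 — the shift increases by 1 each position. Letter i (0-indexed) is shifted by i+8, so successive shifts are 8, 9, 10, ….
Applying it to event: e+8=m, v+9=e, e+10=o, n+11=y, t+12=f.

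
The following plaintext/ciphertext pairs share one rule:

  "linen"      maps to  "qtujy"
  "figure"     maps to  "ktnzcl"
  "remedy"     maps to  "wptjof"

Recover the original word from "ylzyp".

Shifts by position in linen: pos 0: l→q (+5), pos 1: i→t (+11), pos 2: n→u (+7), pos 3: e→j (+5), pos 4: n→y (+11) — repeating every 3. The shifts repeat in a cycle of length 3: positions 0,1,… shift by +5, +11, +7, then the pattern repeats.
Undoing it on ylzyp: y−5=t, l−11=a, z−7=s, y−5=t, p−11=e.

taste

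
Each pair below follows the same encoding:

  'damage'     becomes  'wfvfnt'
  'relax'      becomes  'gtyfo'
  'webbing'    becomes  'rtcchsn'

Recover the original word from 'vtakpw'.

d(3)→w(22) and a(0)→f(5) fit y≡23x+5 (mod 26); the inverse of 23 mod 26 is 17. Treating letters as 0–25, the rule is x ↦ 23x + 5 (mod 26).
Decoding vtakpw: v(21)→17·(21−5)≡12=m; t(19)→17·(19−5)≡4=e; a(0)→17·(0−5)≡19=t; k(10)→17·(10−5)≡7=h; p(15)→17·(15−5)≡14=o; w(22)→17·(22−5)≡3=d (all mod 26).

method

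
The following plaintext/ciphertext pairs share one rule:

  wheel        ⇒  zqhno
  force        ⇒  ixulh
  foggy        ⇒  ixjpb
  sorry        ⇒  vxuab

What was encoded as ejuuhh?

Shifts by position in wheel: pos 0: w→z (+3), pos 1: h→q (+9), pos 2: e→h (+3), pos 3: e→n (+9) — repeating every 2. The shifts repeat in a cycle of length 2: positions 0,1,… shift by +3, +9, then the pattern repeats.
Reversing it on ejuuhh: e−3=b, j−9=a, u−3=r, u−9=l, h−3=e, h−9=y.

barley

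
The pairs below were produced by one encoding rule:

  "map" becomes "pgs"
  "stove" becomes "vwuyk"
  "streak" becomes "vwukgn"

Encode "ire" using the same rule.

The shift depends on letter class: consonant m→p is +3, but vowel a→g is +6. Vowels shift forward by 6 and consonants shift forward by 3.
For ire: i(vowel)+6=o, r(cons)+3=u, e(vowel)+6=k.

ouk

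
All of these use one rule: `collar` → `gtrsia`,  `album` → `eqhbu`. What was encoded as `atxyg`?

In collar: c→g is +4, o→t is +5, l→r is +6, l→s is +7 — the shift increases by 1 each position. Letter i (0-indexed) is shifted by i+4, so successive shifts are 4, 5, 6, ….
Undoing it on atxyg: a−4=w, t−5=o, x−6=r, y−7=r, g−8=y.

worry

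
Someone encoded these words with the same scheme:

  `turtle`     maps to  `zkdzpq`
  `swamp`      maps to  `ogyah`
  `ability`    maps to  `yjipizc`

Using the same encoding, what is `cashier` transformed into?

Treating letters as 0–25, the rule is x ↦ 11x + 24 (mod 26).
Applying it to cashier: c(2)→11·2+24≡20=u; a(0)→11·0+24≡24=y; s(18)→11·18+24≡14=o; h(7)→11·7+24≡23=x; i(8)→11·8+24≡8=i; e(4)→11·4+24≡16=q; r(17)→11·17+24≡3=d (all mod 26).

uyoxiqd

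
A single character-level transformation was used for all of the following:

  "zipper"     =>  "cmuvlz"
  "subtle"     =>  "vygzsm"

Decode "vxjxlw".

stereo

In zipper: z→c is +3, i→m is +4, p→u is +5, p→v is +6 — the shift increases by 1 each position. Letter i (0-indexed) is shifted by i+3, so successive shifts are 3, 4, 5, ….
Reversing it on vxjxlw: v−3=s, x−4=t, j−5=e, x−6=r, l−7=e, w−8=o.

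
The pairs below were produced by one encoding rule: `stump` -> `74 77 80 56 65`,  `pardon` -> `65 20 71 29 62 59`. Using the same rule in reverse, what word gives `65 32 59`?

s(#19)→74 and t(#20)→77: differences scale by 3, so n = 3·pos + 17. Each letter becomes 3×(its alphabet position, a=1..z=26) + 17.
Undoing it on 65 32 59: 65→(65−17)÷3=16=p, 32→(32−17)÷3=5=e, 59→(59−17)÷3=14=n.

pen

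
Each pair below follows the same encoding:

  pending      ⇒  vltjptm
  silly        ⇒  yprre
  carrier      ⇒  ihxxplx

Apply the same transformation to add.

hjj

The shift depends on letter class: consonant p→v is +6, but vowel e→l is +7. The rule splits by letter class: vowels +7, consonants +6.
Applying it to add: a(vowel)+7=h, d(cons)+6=j, d(cons)+6=j.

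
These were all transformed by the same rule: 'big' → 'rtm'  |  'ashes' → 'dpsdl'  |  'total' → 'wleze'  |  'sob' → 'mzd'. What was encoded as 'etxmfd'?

submit

Read the word backwards and shift each letter +11.
Reversing it on etxmfd: shift back: e−11=t, t−11=i, x−11=m, m−11=b, f−11=u, d−11=s → timbus; then reverse → submit.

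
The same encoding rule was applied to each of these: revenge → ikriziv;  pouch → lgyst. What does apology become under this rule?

ckspste

The output letters match the input read backwards, each shifted +4: revenge reversed is egnever. Two steps: reverse the string, then apply a Caesar shift of +4.
Applying it to apology: reverse → ygolopa; then shift: y+4=c, g+4=k, o+4=s, l+4=p, o+4=s, p+4=t, a+4=e.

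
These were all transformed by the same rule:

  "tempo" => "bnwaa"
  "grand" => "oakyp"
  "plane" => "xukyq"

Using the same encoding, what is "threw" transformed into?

bqbpi

Letter i (0-indexed) is shifted by i+8, so successive shifts are 8, 9, 10, ….
On threw: t+8=b, h+9=q, r+10=b, e+11=p, w+12=i.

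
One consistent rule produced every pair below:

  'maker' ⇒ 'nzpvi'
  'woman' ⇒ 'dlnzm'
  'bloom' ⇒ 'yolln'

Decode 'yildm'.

Each pair mirrors across the alphabet (m↔n, a↔z, k↔p): positions sum to 25. Letters are reflected about the middle of the alphabet (position → 25−position): Atbash.
Undoing it on yildm: y↔b, i↔r, l↔o, d↔w, m↔n.

brown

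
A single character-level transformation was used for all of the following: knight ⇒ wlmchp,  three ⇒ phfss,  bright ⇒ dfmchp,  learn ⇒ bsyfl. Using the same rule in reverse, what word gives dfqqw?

k(10)→w(22) and n(13)→l(11) fit y≡5x+24 (mod 26); the inverse of 5 mod 26 is 21. This is an affine cipher: with a=0,…,z=25, each position x becomes (5x+24) mod 26.
Reversing it on dfqqw: d(3)→21·(3−24)≡1=b; f(5)→21·(5−24)≡17=r; q(16)→21·(16−24)≡14=o; q(16)→21·(16−24)≡14=o; w(22)→21·(22−24)≡10=k (all mod 26).

brook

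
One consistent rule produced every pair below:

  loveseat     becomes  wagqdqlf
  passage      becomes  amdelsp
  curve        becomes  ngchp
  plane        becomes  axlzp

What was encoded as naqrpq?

coffee

The shifts repeat in a cycle of length 2: positions 0,1,… shift by +11, +12, then the pattern repeats.
Undoing it on naqrpq: n−11=c, a−12=o, q−11=f, r−12=f, p−11=e, q−12=e.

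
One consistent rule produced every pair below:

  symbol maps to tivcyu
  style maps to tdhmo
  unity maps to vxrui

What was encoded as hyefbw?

govern

It's a Vigenère-style cipher with numeric key [1,10,9]: position i shifts by key[i mod 3].
Decoding hyefbw: h−1=g, y−10=o, e−9=v, f−1=e, b−10=r, w−9=n.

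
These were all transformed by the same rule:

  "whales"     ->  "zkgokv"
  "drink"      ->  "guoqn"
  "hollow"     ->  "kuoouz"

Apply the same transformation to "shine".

The rule splits by letter class: vowels +6, consonants +3.
Applying it to shine: s(cons)+3=v, h(cons)+3=k, i(vowel)+6=o, n(cons)+3=q, e(vowel)+6=k.

vkoqk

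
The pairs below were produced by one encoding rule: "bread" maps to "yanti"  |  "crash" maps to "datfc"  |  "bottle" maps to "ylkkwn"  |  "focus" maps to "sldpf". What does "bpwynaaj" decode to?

mulberry

b(1)→y(24) and r(17)→a(0) fit y≡5x+19 (mod 26); the inverse of 5 mod 26 is 21. This is an affine cipher: with a=0,…,z=25, each position x becomes (5x+19) mod 26.
Reversing it on bpwynaaj: b(1)→21·(1−19)≡12=m; p(15)→21·(15−19)≡20=u; w(22)→21·(22−19)≡11=l; y(24)→21·(24−19)≡1=b; n(13)→21·(13−19)≡4=e; a(0)→21·(0−19)≡17=r; a(0)→21·(0−19)≡17=r; j(9)→21·(9−19)≡24=y (all mod 26).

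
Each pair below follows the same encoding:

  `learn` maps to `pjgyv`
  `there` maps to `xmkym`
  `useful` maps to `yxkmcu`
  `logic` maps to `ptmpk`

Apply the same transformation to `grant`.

In learn: l→p is +4, e→j is +5, a→g is +6, r→y is +7 — the shift increases by 1 each position. The shift increases by 1 at each position, starting from +4: 4, 5, 6, ….
On grant: g+4=k, r+5=w, a+6=g, n+7=u, t+8=b.

kwgub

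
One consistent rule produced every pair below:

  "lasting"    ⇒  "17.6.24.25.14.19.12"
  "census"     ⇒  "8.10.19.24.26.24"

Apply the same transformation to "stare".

The number is (letter's place in the alphabet, a=1) + 5.
Applying it to stare: s=19→24, t=20→25, a=1→6, r=18→23, e=5→10.

24.25.6.23.10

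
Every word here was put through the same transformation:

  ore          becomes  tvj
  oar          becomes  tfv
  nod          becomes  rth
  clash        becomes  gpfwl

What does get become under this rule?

kjx

The shift depends on letter class: consonant r→v is +4, but vowel o→t is +5. Vowels shift forward by 5 and consonants shift forward by 4.
For get: g(cons)+4=k, e(vowel)+5=j, t(cons)+4=x.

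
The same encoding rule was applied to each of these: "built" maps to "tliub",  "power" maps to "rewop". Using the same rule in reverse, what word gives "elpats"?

staple

The output letters match the input read backwards: built reversed is tliub. The word is simply reversed.
Decoding elpats: then reverse → staple.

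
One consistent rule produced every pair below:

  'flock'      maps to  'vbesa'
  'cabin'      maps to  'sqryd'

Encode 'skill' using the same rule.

Compare letters: f→v is +16, l→b is +16, o→e is +16 — a constant shift. Every letter moves 16 places later in the alphabet, wrapping around z→a.
Applying it to skill: s+16=i, k+16=a, i+16=y, l+16=b, l+16=b.

iaybb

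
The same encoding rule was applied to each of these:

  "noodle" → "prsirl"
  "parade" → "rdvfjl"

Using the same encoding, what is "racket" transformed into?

In noodle: n→p is +2, o→r is +3, o→s is +4, d→i is +5 — the shift increases by 1 each position. Letter i (0-indexed) is shifted by i+2, so successive shifts are 2, 3, 4, ….
Applying it to racket: r+2=t, a+3=d, c+4=g, k+5=p, e+6=k, t+7=a.

tdgpka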